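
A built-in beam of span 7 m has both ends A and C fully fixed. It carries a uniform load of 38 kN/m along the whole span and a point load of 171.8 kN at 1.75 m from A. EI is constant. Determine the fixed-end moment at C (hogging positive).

M_C = 211.5 kN·m

Take the two fixed-end moments M_A, M_C as redundants; the released structure is the simple span AC.
On the primary (simply-supported) span, the end slopes from the loading are:
  at A: UDL 38: wL³/(24EI) = 543.1/EI
  at C: UDL 38: wL³/(24EI) = 543.1/EI
  at A: point load 171.8 at a = 1.75: Pab(L + b)/(6LEI) = 460.4/EI
  at C: point load 171.8 at a = 1.75: Pab(L + a)/(6LEI) = 328.8/EI
  θ_A0 = 1003/EI,  θ_C0 = 871.9/EI
Flexibility coefficients: a unit moment at one end gives L/(3EI) there and L/(6EI) at the far end, so f₁₁ = f₂₂ = 2.333/EI and f₁₂ = f₂₁ = 1.167/EI.
Compatibility — zero rotation at each built-in end:
  2.333 M_A + 1.167 M_C = 1003
  1.167 M_A + 2.333 M_C = 871.9
Solving the pair gives M_A = 324.3 kN·m and M_C = 211.5 kN·m (hogging).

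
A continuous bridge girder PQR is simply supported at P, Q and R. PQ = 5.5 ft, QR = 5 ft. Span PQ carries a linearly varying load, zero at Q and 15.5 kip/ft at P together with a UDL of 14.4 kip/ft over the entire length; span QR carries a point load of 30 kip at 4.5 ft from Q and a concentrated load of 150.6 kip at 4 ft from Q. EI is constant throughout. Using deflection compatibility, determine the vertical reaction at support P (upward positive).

R_P = 53.32 kip

Insert a hinge at Q; M_Q is the redundant, and each span becomes simply supported.
Rotations at Q on the released spans (each span's end-slope, ×1/EI):
  span PQ: triangular load, peak 15.5: 7w₀L³/(360EI) = 50.14/EI
  span PQ: UDL 14.4: wL³/(24EI) = 99.83/EI
  span QR: point load 30 at a = 4.5: Pab(L + b)/(6LEI) = 12.38/EI
  span QR: point load 150.6 at a = 4: Pab(L + b)/(6LEI) = 120.5/EI
  relative rotation θ_0 = (150 + 132.9)/EI = 282.8/EI
A unit hogging moment at Q produces rotation L₁/(3EI) + L₂/(3EI) = 3.5/EI.
Compatibility: M_Q·(L₁+L₂)/(3EI) = θ_0, giving M_Q = 80.81 kip·ft (hogging).
Span PQ, ΣM about P with M_Q applied at Q: R_Q^{PQ}·5.5 = 295.9 + 80.81, so R_Q^{PQ} = 68.5 kip and R_P = 121.8 − 68.5 = 53.32 kip.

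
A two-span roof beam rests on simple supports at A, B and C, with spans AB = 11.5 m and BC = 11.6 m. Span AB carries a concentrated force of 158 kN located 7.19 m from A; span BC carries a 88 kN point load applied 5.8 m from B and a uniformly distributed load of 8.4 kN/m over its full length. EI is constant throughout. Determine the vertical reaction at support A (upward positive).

Insert a hinge at B; M_B is the redundant, and each span becomes simply supported.
Discontinuity in slope at B on the released structure — sum the simple-span end rotations:
  span AB: point load 158 at a = 7.19: Pab(L + a)/(6LEI) = 1326/EI
  span BC: point load 88 at a = 5.8: Pab(L + b)/(6LEI) = 740.1/EI
  span BC: UDL 8.4: wL³/(24EI) = 546.3/EI
  relative rotation θ_0 = (1326 + 1286)/EI = 2613/EI
A unit hogging moment at B produces rotation L₁/(3EI) + L₂/(3EI) = 7.7/EI.
Slope continuity at B: θ_0 = M_B·7.7/EI, so M_B = 2613/7.7 = 339.3 kN·m (hogging).
Span AB, ΣM about A with M_B applied at B: R_B^{AB}·11.5 = 1136 + 339.3, so R_B^{AB} = 128.3 kN and R_A = 158 − 128.3 = 29.71 kN.

R_A = 29.71 kN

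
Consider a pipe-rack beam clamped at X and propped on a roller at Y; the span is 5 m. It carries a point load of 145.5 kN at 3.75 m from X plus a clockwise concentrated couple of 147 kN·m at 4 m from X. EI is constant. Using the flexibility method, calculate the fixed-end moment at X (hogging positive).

M_X = 20.57 kN·m

Take the reaction at Y as the redundant and release it; the primary structure is a cantilever fixed at X.
Primary-structure tip deflection at Y by superposition:
  point load 145.5 at a = 3.75: Pa²(3L − a)/(6EI) = 3836/EI
  clockwise couple 147 at a = 4: M₀a(2L − a)/(2EI) = 1764/EI
  δ_0 = 5600/EI
Flexibility coefficient — unit upward force at Y: δ_{YY} = L³/(3EI) = 41.67/EI.
The prop prevents deflection at Y: R_Y = δ_0/δ_{YY} = 5600/41.67 = 134.4 kN.
Moment equilibrium about X: M_X = Σ(load moments about X) − R_Y·L = 692.6 − 134.4×5 = 20.57 kN·m.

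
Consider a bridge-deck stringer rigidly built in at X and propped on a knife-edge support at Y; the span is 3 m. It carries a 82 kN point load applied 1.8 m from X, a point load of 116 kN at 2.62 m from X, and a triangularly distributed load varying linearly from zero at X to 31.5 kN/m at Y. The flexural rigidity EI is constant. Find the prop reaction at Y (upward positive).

Remove the prop at Y; the released (primary) structure is a cantilever built in at X.
Downward deflection at the released point Y due to the loads:
  point load 82 at a = 1.8: Pa²(3L − a)/(6EI) = 318.8/EI
  point load 116 at a = 2.62: Pa²(3L − a)/(6EI) = 846.7/EI
  triangular load, peak 31.5 at the free end: 11w₀L⁴/(120EI) = 233.9/EI
  δ_0 = 1399/EI
Flexibility coefficient — unit upward force at Y: δ_{YY} = L³/(3EI) = 9/EI.
Compatibility at Y: δ_0 − R_Y·δ_{YY} = 0, so R_Y = 1399/9 = 155.5 kN.

R_Y = 155.5 kN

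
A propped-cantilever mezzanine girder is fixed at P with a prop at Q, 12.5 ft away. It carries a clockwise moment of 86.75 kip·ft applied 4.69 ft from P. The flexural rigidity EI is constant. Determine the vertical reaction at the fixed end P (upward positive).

Remove the prop at Q; the released (primary) structure is a cantilever built in at P.
Primary-structure tip deflection at Q by superposition:
  clockwise couple 86.75 at a = 4.69: M₀a(2L − a)/(2EI) = 4132/EI
Tip deflection under a unit load at Q: L³/(3EI) = 651/EI.
The prop prevents deflection at Q: R_Q = δ_0/δ_{QQ} = 4132/651 = 6.346 kip.
Vertical equilibrium: R_P = ΣP − R_Q = 0 − 6.346 = -6.346 kip.

R_P = -6.346 kip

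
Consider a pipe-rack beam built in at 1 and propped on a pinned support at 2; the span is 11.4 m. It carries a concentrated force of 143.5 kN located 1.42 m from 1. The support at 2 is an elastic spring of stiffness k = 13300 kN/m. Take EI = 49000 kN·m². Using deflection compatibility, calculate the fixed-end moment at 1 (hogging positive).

M_1 = 167.5 kN·m

Choose R_2 as the redundant. The primary structure is the cantilever fixed at 1.
Downward deflection at the released point 2 due to the loads:
  point load 143.5 at a = 1.42: Pa²(3L − a)/(6EI) = 1581/EI
Tip deflection under a unit load at 2: L³/(3EI) = 493.8/EI.
With EI = 49000 kN·m²: δ_0 = 0.032262 m and δ_{22} = 0.010079 m/kN.
Compatibility — the spring shortens by R_2/k under the reaction it provides: δ_0 − R_2·δ_{22} = R_2/k. With 1/k = 0.000075 m/kN, R_2 = δ_0 / (δ_{22} + 1/k) = 0.032262 / (0.010079 + 0.000075) = 3.177 kN.
Moment equilibrium about 1: M_1 = Σ(load moments about 1) − R_2·L = 203.8 − 3.177×11.4 = 167.5 kN·m.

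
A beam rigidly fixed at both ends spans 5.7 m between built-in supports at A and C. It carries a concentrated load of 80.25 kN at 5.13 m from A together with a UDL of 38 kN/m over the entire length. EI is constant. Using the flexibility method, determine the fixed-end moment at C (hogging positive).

M_C = 139.9 kN·m

Take the two fixed-end moments M_A, M_C as redundants; the released structure is the simple span AC.
End rotations of the released simple span under the applied load (×1/EI):
  at A: point load 80.25 at a = 5.13: Pab(L + b)/(6LEI) = 43.02/EI
  at C: point load 80.25 at a = 5.13: Pab(L + a)/(6LEI) = 74.31/EI
  at A: UDL 38: wL³/(24EI) = 293.2/EI
  at C: UDL 38: wL³/(24EI) = 293.2/EI
  θ_A0 = 336.2/EI,  θ_C0 = 367.5/EI
Flexibility coefficients: a unit moment at one end gives L/(3EI) there and L/(6EI) at the far end, so f₁₁ = f₂₂ = 1.9/EI and f₁₂ = f₂₁ = 0.95/EI.
Compatibility — zero rotation at each built-in end:
  1.9 M_A + 0.95 M_C = 336.2
  0.95 M_A + 1.9 M_C = 367.5
Solving the pair gives M_A = 107 kN·m and M_C = 139.9 kN·m (hogging).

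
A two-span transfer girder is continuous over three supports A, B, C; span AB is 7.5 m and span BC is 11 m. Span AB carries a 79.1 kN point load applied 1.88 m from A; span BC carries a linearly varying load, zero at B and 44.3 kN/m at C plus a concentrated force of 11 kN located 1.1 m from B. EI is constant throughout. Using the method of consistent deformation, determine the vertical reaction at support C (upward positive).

Insert a hinge at B; M_B is the redundant, and each span becomes simply supported.
End slopes at the hinge B, treating each span as simply supported:
  span AB: point load 79.1 at a = 1.88: Pab(L + a)/(6LEI) = 174.2/EI
  span BC: triangular load, peak 44.3: 7w₀L³/(360EI) = 1147/EI
  span BC: point load 11 at a = 1.1: Pab(L + b)/(6LEI) = 37.93/EI
  relative rotation θ_0 = (174.2 + 1184)/EI = 1359/EI
A unit hogging moment at B produces rotation L₁/(3EI) + L₂/(3EI) = 6.167/EI.
Slope continuity at B: θ_0 = M_B·6.167/EI, so M_B = 1359/6.167 = 220.3 kN·m (hogging).
Span BC, ΣM about C: R_B^{BC}·11 = 1002 + 220.3, so R_B^{BC} = 111.1 kN and R_C = 254.7 − 111.1 = 143.5 kN.

R_C = 143.5 kN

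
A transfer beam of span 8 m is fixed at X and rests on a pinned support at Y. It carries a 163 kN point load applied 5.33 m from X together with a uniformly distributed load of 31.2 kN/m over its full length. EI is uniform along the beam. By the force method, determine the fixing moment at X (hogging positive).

Take the reaction at Y as the redundant and release it; the primary structure is a cantilever fixed at X.
Deflection at Y on the released cantilever, summing each load's contribution:
  point load 163 at a = 5.33: Pa²(3L − a)/(6EI) = 14409/EI
  UDL 31.2: wL⁴/(8EI) = 15974/EI
  δ_0 = 30383/EI
Tip deflection under a unit load at Y: L³/(3EI) = 170.7/EI.
Compatibility at Y: δ_0 − R_Y·δ_{YY} = 0, so R_Y = 30383/170.7 = 178 kN.
Moment equilibrium about X: M_X = Σ(load moments about X) − R_Y·L = 1867 − 178×8 = 443 kN·m.

M_X = 443 kN·m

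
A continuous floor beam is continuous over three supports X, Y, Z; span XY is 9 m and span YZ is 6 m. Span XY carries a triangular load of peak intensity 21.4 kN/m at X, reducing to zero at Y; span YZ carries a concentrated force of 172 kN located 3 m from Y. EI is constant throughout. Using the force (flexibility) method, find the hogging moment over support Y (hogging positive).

Take M_Y as the redundant. Released structure: two simple spans XY and YZ with a hinge at Y.
Discontinuity in slope at Y on the released structure — sum the simple-span end rotations:
  span XY: triangular load, peak 21.4: 7w₀L³/(360EI) = 303.3/EI
  span YZ: point load 172 at a = 3: Pab(L + b)/(6LEI) = 387/EI
  relative rotation θ_0 = (303.3 + 387)/EI = 690.3/EI
A unit hogging moment at Y produces rotation L₁/(3EI) + L₂/(3EI) = 5/EI.
Slope continuity at Y: θ_0 = M_Y·5/EI, so M_Y = 690.3/5 = 138.1 kN·m (hogging).

M_Y = 138.1 kN·m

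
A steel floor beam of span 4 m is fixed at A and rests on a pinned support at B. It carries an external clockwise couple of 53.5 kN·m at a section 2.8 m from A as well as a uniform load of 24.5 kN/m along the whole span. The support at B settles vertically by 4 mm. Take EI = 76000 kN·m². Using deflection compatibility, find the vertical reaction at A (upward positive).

Take the reaction at B as the redundant and release it; the primary structure is a cantilever fixed at A.
Primary-structure tip deflection at B by superposition:
  clockwise couple 53.5 at a = 2.8: M₀a(2L − a)/(2EI) = 389.5/EI
  UDL 24.5: wL⁴/(8EI) = 784/EI
  δ_0 = 1173/EI
Flexibility coefficient — unit upward force at B: δ_{BB} = L³/(3EI) = 21.33/EI.
With EI = 76000 kN·m²: δ_0 = 0.015441 m and δ_{BB} = 0.000281 m/kN.
Compatibility — the beam at B must follow the support down by 0.004 m: δ_0 − R_B·δ_{BB} = 0.004, so R_B = (0.015441 − 0.004)/0.000281 = 40.76 kN.
Vertical equilibrium: R_A = ΣP − R_B = 98 − 40.76 = 57.24 kN.

R_A = 57.24 kN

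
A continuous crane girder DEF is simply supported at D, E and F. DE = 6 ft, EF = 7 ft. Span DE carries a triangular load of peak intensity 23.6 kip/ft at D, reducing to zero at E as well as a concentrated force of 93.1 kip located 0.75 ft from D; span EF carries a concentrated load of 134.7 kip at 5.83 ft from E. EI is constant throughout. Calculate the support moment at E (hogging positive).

M_E = 79.98 kip·ft

Insert a hinge at E; M_E is the redundant, and each span becomes simply supported.
Rotations at E on the released spans (each span's end-slope, ×1/EI):
  span DE: triangular load, peak 23.6: 7w₀L³/(360EI) = 99.12/EI
  span DE: point load 93.1 at a = 0.75: Pab(L + a)/(6LEI) = 68.73/EI
  span EF: point load 134.7 at a = 5.83: Pab(L + b)/(6LEI) = 178.7/EI
  relative rotation θ_0 = (167.9 + 178.7)/EI = 346.6/EI
A unit hogging moment at E produces rotation L₁/(3EI) + L₂/(3EI) = 4.333/EI.
Slope continuity at E: θ_0 = M_E·4.333/EI, so M_E = 346.6/4.333 = 79.98 kip·ft (hogging).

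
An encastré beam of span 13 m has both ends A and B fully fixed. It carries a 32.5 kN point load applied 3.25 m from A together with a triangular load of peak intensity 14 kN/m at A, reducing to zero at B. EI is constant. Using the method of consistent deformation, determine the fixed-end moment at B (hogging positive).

Take the two fixed-end moments M_A, M_B as redundants; the released structure is the simple span AB.
On the primary (simply-supported) span, the end slopes from the loading are:
  at A: point load 32.5 at a = 3.25: Pab(L + b)/(6LEI) = 300.4/EI
  at B: point load 32.5 at a = 3.25: Pab(L + a)/(6LEI) = 214.6/EI
  at A: triangular load, peak 14: w₀L³/(45EI) = 683.5/EI
  at B: triangular load, peak 14: 7w₀L³/(360EI) = 598.1/EI
  θ_A0 = 983.9/EI,  θ_B0 = 812.6/EI
Flexibility coefficients: a unit moment at one end gives L/(3EI) there and L/(6EI) at the far end, so f₁₁ = f₂₂ = 4.333/EI and f₁₂ = f₂₁ = 2.167/EI.
Compatibility — zero rotation at each built-in end:
  4.333 M_A + 2.167 M_B = 983.9
  2.167 M_A + 4.333 M_B = 812.6
Solving the pair gives M_A = 177.7 kN·m and M_B = 98.67 kN·m (hogging).

M_B = 98.67 kN·m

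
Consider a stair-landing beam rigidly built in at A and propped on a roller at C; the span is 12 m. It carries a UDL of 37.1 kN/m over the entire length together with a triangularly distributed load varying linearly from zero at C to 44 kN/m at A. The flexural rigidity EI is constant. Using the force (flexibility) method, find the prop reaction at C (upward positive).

R_C = 219.8 kN

Remove the prop at C; the released (primary) structure is a cantilever built in at A.
Primary-structure tip deflection at C by superposition:
  UDL 37.1: wL⁴/(8EI) = 96163/EI
  triangular load, peak 44 at the fixed end: w₀L⁴/(30EI) = 30413/EI
  δ_0 = 126576/EI
Flexibility coefficient — unit upward force at C: δ_{CC} = L³/(3EI) = 576/EI.
Compatibility at C: δ_0 − R_C·δ_{CC} = 0, so R_C = 126576/576 = 219.8 kN.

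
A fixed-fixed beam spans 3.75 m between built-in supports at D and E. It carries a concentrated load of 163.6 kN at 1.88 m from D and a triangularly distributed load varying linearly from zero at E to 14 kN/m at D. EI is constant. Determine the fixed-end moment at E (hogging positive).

M_E = 83.45 kN·m

Take the two fixed-end moments M_D, M_E as redundants; the released structure is the simple span DE.
End rotations of the released simple span under the applied load (×1/EI):
  at D: point load 163.6 at a = 1.88: Pab(L + b)/(6LEI) = 143.7/EI
  at E: point load 163.6 at a = 1.88: Pab(L + a)/(6LEI) = 143.9/EI
  at D: triangular load, peak 14: w₀L³/(45EI) = 16.41/EI
  at E: triangular load, peak 14: 7w₀L³/(360EI) = 14.36/EI
  θ_D0 = 160.1/EI,  θ_E0 = 158.3/EI
Flexibility coefficients: a unit moment at one end gives L/(3EI) there and L/(6EI) at the far end, so f₁₁ = f₂₂ = 1.25/EI and f₁₂ = f₂₁ = 0.625/EI.
Compatibility — zero rotation at each built-in end:
  1.25 M_D + 0.625 M_E = 160.1
  0.625 M_D + 1.25 M_E = 158.3
Solving the pair gives M_D = 86.33 kN·m and M_E = 83.45 kN·m (hogging).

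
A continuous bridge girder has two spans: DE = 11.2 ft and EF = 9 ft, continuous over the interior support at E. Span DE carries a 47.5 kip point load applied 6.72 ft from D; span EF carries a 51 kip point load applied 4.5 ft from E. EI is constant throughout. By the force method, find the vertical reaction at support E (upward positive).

R_E = 73.03 kip

Release continuity at E by inserting a hinge; the redundant is the internal moment M_E. The primary structure is two simply-supported spans DE and EF.
Rotations at E on the released spans (each span's end-slope, ×1/EI):
  span DE: point load 47.5 at a = 6.72: Pab(L + a)/(6LEI) = 381.3/EI
  span EF: point load 51 at a = 4.5: Pab(L + b)/(6LEI) = 258.2/EI
  relative rotation θ_0 = (381.3 + 258.2)/EI = 639.5/EI
A unit hogging moment at E produces rotation L₁/(3EI) + L₂/(3EI) = 6.733/EI.
Compatibility: M_E·(L₁+L₂)/(3EI) = θ_0, giving M_E = 94.98 kip·ft (hogging).
Span DE, ΣM about D with M_E applied at E: R_E^{DE}·11.2 = 319.2 + 94.98, so R_E^{DE} = 36.98 kip and R_D = 47.5 − 36.98 = 10.52 kip.
Span EF, ΣM about F: R_E^{EF}·9 = 229.5 + 94.98, so R_E^{EF} = 36.05 kip and R_F = 51 − 36.05 = 14.95 kip.
R_E = 36.98 + 36.05 = 73.03 kip.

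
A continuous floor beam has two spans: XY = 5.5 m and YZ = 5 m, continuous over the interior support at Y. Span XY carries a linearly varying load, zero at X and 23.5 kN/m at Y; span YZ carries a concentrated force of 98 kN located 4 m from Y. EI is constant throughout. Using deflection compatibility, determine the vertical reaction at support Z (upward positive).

Release continuity at Y by inserting a hinge; the redundant is the internal moment M_Y. The primary structure is two simply-supported spans XY and YZ.
End slopes at the hinge Y, treating each span as simply supported:
  span XY: triangular load, peak 23.5: w₀L³/(45EI) = 86.88/EI
  span YZ: point load 98 at a = 4: Pab(L + b)/(6LEI) = 78.4/EI
  relative rotation θ_0 = (86.88 + 78.4)/EI = 165.3/EI
A unit hogging moment at Y produces rotation L₁/(3EI) + L₂/(3EI) = 3.5/EI.
Compatibility: M_Y·(L₁+L₂)/(3EI) = θ_0, giving M_Y = 47.22 kN·m (hogging).
Span YZ, ΣM about Z: R_Y^{YZ}·5 = 98 + 47.22, so R_Y^{YZ} = 29.04 kN and R_Z = 98 − 29.04 = 68.96 kN.

R_Z = 68.96 kN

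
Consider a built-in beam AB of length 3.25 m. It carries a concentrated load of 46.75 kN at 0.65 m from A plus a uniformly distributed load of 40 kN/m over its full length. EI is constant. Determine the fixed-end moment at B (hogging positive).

M_B = 40.07 kN·m

Release both end moments; the primary structure is a simply-supported span AB with redundants M_A and M_B.
Simple-span end rotations at A and B under the given loads:
  at A: point load 46.75 at a = 0.65: Pab(L + b)/(6LEI) = 23.7/EI
  at B: point load 46.75 at a = 0.65: Pab(L + a)/(6LEI) = 15.8/EI
  at A: UDL 40: wL³/(24EI) = 57.21/EI
  at B: UDL 40: wL³/(24EI) = 57.21/EI
  θ_A0 = 80.92/EI,  θ_B0 = 73.02/EI
Flexibility coefficients: a unit moment at one end gives L/(3EI) there and L/(6EI) at the far end, so f₁₁ = f₂₂ = 1.083/EI and f₁₂ = f₂₁ = 0.5417/EI.
Compatibility — zero rotation at each built-in end:
  1.083 M_A + 0.5417 M_B = 80.92
  0.5417 M_A + 1.083 M_B = 73.02
Solving the pair gives M_A = 54.66 kN·m and M_B = 40.07 kN·m (hogging).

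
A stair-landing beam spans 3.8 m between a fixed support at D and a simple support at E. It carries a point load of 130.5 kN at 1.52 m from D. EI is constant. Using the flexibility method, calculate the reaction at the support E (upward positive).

Choose R_E as the redundant. The primary structure is the cantilever fixed at D.
Primary-structure tip deflection at E by superposition:
  point load 130.5 at a = 1.52: Pa²(3L − a)/(6EI) = 496.5/EI
Tip deflection under a unit load at E: L³/(3EI) = 18.29/EI.
Compatibility at E: δ_0 − R_E·δ_{EE} = 0, so R_E = 496.5/18.29 = 27.14 kN.

R_E = 27.14 kN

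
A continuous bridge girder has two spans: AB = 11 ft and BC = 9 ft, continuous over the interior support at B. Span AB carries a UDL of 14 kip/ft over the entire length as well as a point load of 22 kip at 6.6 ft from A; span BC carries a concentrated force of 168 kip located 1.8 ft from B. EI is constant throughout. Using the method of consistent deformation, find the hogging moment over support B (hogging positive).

Take M_B as the redundant. Released structure: two simple spans AB and BC with a hinge at B.
Discontinuity in slope at B on the released structure — sum the simple-span end rotations:
  span AB: UDL 14: wL³/(24EI) = 776.4/EI
  span AB: point load 22 at a = 6.6: Pab(L + a)/(6LEI) = 170.4/EI
  span BC: point load 168 at a = 1.8: Pab(L + b)/(6LEI) = 653.2/EI
  relative rotation θ_0 = (946.8 + 653.2)/EI = 1600/EI
A unit hogging moment at B produces rotation L₁/(3EI) + L₂/(3EI) = 6.667/EI.
Compatibility: M_B·(L₁+L₂)/(3EI) = θ_0, giving M_B = 240 kip·ft (hogging).

M_B = 240 kip·ft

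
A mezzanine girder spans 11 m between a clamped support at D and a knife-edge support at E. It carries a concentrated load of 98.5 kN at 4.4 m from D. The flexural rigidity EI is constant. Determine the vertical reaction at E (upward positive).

Choose R_E as the redundant. The primary structure is the cantilever fixed at D.
Primary-structure tip deflection at E by superposition:
  point load 98.5 at a = 4.4: Pa²(3L − a)/(6EI) = 9090/EI
Tip deflection under a unit load at E: L³/(3EI) = 443.7/EI.
Compatibility at E: δ_0 − R_E·δ_{EE} = 0, so R_E = 9090/443.7 = 20.49 kN.

R_E = 20.49 kN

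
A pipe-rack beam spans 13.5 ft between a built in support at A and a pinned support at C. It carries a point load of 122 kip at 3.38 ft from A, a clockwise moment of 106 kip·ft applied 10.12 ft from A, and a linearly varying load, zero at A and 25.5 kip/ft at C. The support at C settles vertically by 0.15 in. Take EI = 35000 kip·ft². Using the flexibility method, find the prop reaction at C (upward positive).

R_C = 115.7 kip

Remove the prop at C; the released (primary) structure is a cantilever built in at A.
Primary-structure tip deflection at C by superposition:
  point load 122 at a = 3.38: Pa²(3L − a)/(6EI) = 8623/EI
  clockwise couple 106 at a = 10.12: M₀a(2L − a)/(2EI) = 9054/EI
  triangular load, peak 25.5 at the free end: 11w₀L⁴/(120EI) = 77640/EI
  δ_0 = 95317/EI
Tip deflection under a unit load at C: L³/(3EI) = 820.1/EI.
With EI = 35000 kip·ft²: δ_0 = 2.7233 ft and δ_{CC} = 0.023432 ft/kip.
Compatibility — the beam at C must follow the support down by 0.0125 ft: δ_0 − R_C·δ_{CC} = 0.0125, so R_C = (2.7233 − 0.0125)/0.023432 = 115.7 kip.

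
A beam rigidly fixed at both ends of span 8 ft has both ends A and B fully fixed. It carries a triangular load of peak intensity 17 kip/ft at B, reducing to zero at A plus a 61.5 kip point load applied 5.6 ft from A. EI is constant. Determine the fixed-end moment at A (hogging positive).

Release both end moments; the primary structure is a simply-supported span AB with redundants M_A and M_B.
End rotations of the released simple span under the applied load (×1/EI):
  at A: triangular load, peak 17: 7w₀L³/(360EI) = 169.2/EI
  at B: triangular load, peak 17: w₀L³/(45EI) = 193.4/EI
  at A: point load 61.5 at a = 5.6: Pab(L + b)/(6LEI) = 179.1/EI
  at B: point load 61.5 at a = 5.6: Pab(L + a)/(6LEI) = 234.2/EI
  θ_A0 = 348.3/EI,  θ_B0 = 427.6/EI
Flexibility coefficients: a unit moment at one end gives L/(3EI) there and L/(6EI) at the far end, so f₁₁ = f₂₂ = 2.667/EI and f₁₂ = f₂₁ = 1.333/EI.
Compatibility — zero rotation at each built-in end:
  2.667 M_A + 1.333 M_B = 348.3
  1.333 M_A + 2.667 M_B = 427.6
Solving the pair gives M_A = 67.26 kip·ft and M_B = 126.7 kip·ft (hogging).

M_A = 67.26 kip·ft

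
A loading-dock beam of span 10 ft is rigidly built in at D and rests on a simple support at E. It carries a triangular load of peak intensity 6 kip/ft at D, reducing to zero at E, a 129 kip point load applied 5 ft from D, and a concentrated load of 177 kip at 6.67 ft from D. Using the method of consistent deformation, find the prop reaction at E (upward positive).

Take the reaction at E as the redundant and release it; the primary structure is a cantilever fixed at D.
Downward deflection at the released point E due to the loads:
  triangular load, peak 6 at the fixed end: w₀L⁴/(30EI) = 2000/EI
  point load 129 at a = 5: Pa²(3L − a)/(6EI) = 13438/EI
  point load 177 at a = 6.67: Pa²(3L − a)/(6EI) = 30619/EI
  δ_0 = 46056/EI
Flexibility coefficient — unit upward force at E: δ_{EE} = L³/(3EI) = 333.3/EI.
Compatibility at E: δ_0 − R_E·δ_{EE} = 0, so R_E = 46056/333.3 = 138.2 kip.

R_E = 138.2 kip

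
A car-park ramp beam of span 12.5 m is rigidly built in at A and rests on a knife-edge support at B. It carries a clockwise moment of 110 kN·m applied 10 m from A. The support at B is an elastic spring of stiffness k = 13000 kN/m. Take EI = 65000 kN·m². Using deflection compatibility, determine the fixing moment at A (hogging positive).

Choose R_B as the redundant. The primary structure is the cantilever fixed at A.
Primary-structure tip deflection at B by superposition:
  clockwise couple 110 at a = 10: M₀a(2L − a)/(2EI) = 8250/EI
Tip deflection under a unit load at B: L³/(3EI) = 651/EI.
With EI = 65000 kN·m²: δ_0 = 0.12692 m and δ_{BB} = 0.010016 m/kN.
Compatibility — the spring shortens by R_B/k under the reaction it provides: δ_0 − R_B·δ_{BB} = R_B/k. With 1/k = 0.000077 m/kN, R_B = δ_0 / (δ_{BB} + 1/k) = 0.12692 / (0.010016 + 0.000077) = 12.58 kN.
Moment equilibrium about A: M_A = Σ(load moments about A) − R_B·L = 110 − 12.58×12.5 = -47.19 kN·m.

M_A = -47.19 kN·m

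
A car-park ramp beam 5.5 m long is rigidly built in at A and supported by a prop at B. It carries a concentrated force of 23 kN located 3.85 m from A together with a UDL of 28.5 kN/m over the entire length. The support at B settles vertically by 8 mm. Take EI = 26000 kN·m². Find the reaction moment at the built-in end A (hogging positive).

Release the roller at B. Primary structure: cantilever fixed at A.
Primary-structure tip deflection at B by superposition:
  point load 23 at a = 3.85: Pa²(3L − a)/(6EI) = 718.8/EI
  UDL 28.5: wL⁴/(8EI) = 3260/EI
  δ_0 = 3979/EI
Flexibility coefficient — unit upward force at B: δ_{BB} = L³/(3EI) = 55.46/EI.
With EI = 26000 kN·m²: δ_0 = 0.15303 m and δ_{BB} = 0.002133 m/kN.
Compatibility — the beam at B must follow the support down by 0.008 m: δ_0 − R_B·δ_{BB} = 0.008, so R_B = (0.15303 − 0.008)/0.002133 = 67.99 kN.
Moment equilibrium about A: M_A = Σ(load moments about A) − R_B·L = 519.6 − 67.99×5.5 = 145.7 kN·m.

M_A = 145.7 kN·m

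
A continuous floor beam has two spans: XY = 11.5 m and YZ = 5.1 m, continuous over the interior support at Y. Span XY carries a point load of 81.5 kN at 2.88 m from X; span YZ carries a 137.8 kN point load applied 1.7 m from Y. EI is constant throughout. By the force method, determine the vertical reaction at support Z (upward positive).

Take M_Y as the redundant. Released structure: two simple spans XY and YZ with a hinge at Y.
Discontinuity in slope at Y on the released structure — sum the simple-span end rotations:
  span XY: point load 81.5 at a = 2.88: Pab(L + a)/(6LEI) = 421.7/EI
  span YZ: point load 137.8 at a = 1.7: Pab(L + b)/(6LEI) = 221.2/EI
  relative rotation θ_0 = (421.7 + 221.2)/EI = 642.9/EI
A unit hogging moment at Y produces rotation L₁/(3EI) + L₂/(3EI) = 5.533/EI.
Compatibility: M_Y·(L₁+L₂)/(3EI) = θ_0, giving M_Y = 116.2 kN·m (hogging).
Span YZ, ΣM about Z: R_Y^{YZ}·5.1 = 468.5 + 116.2, so R_Y^{YZ} = 114.6 kN and R_Z = 137.8 − 114.6 = 23.15 kN.

R_Z = 23.15 kN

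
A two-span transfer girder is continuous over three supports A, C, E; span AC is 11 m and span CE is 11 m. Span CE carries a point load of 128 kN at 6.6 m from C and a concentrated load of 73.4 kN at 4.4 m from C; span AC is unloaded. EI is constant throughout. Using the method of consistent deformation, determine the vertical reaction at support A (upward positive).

R_A = -17.8 kN

Take M_C as the redundant. Released structure: two simple spans AC and CE with a hinge at C.
Discontinuity in slope at C on the released structure — sum the simple-span end rotations:
  span CE: point load 128 at a = 6.6: Pab(L + b)/(6LEI) = 867.3/EI
  span CE: point load 73.4 at a = 4.4: Pab(L + b)/(6LEI) = 568.4/EI
  relative rotation θ_0 = (0 + 1436)/EI = 1436/EI
A unit hogging moment at C produces rotation L₁/(3EI) + L₂/(3EI) = 7.333/EI.
Compatibility: M_C·(L₁+L₂)/(3EI) = θ_0, giving M_C = 195.8 kN·m (hogging).
Span AC, ΣM about A with M_C applied at C: R_C^{AC}·11 = 0 + 195.8, so R_C^{AC} = 17.8 kN and R_A = 0 − 17.8 = -17.8 kN.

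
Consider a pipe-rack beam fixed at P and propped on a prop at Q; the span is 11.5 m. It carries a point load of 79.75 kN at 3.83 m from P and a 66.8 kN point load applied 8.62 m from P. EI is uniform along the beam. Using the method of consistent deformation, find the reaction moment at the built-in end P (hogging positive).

M_P = 260 kN·m

Remove the prop at Q; the released (primary) structure is a cantilever built in at P.
Primary-structure tip deflection at Q by superposition:
  point load 79.75 at a = 3.83: Pa²(3L − a)/(6EI) = 5980/EI
  point load 66.8 at a = 8.62: Pa²(3L − a)/(6EI) = 21409/EI
  δ_0 = 27389/EI
Tip deflection under a unit load at Q: L³/(3EI) = 507/EI.
The prop prevents deflection at Q: R_Q = δ_0/δ_{QQ} = 27389/507 = 54.03 kN.
Moment equilibrium about P: M_P = Σ(load moments about P) − R_Q·L = 881.3 − 54.03×11.5 = 260 kN·m.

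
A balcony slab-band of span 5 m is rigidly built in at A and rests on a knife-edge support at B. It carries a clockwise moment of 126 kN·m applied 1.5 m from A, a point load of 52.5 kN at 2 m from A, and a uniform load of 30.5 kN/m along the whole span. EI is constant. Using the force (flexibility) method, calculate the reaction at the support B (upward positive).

Choose R_B as the redundant. The primary structure is the cantilever fixed at A.
Deflection at B on the released cantilever, summing each load's contribution:
  clockwise couple 126 at a = 1.5: M₀a(2L − a)/(2EI) = 803.2/EI
  point load 52.5 at a = 2: Pa²(3L − a)/(6EI) = 455/EI
  UDL 30.5: wL⁴/(8EI) = 2383/EI
  δ_0 = 3641/EI
Flexibility coefficient — unit upward force at B: δ_{BB} = L³/(3EI) = 41.67/EI.
Compatibility at B: δ_0 − R_B·δ_{BB} = 0, so R_B = 3641/41.67 = 87.39 kN.

R_B = 87.39 kN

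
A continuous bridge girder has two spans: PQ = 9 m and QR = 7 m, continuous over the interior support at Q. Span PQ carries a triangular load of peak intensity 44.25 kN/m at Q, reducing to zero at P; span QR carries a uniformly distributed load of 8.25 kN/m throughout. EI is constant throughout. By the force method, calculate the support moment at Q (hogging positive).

M_Q = 156.5 kN·m

Insert a hinge at Q; M_Q is the redundant, and each span becomes simply supported.
Rotations at Q on the released spans (each span's end-slope, ×1/EI):
  span PQ: triangular load, peak 44.25: w₀L³/(45EI) = 716.9/EI
  span QR: UDL 8.25: wL³/(24EI) = 117.9/EI
  relative rotation θ_0 = (716.9 + 117.9)/EI = 834.8/EI
A unit hogging moment at Q produces rotation L₁/(3EI) + L₂/(3EI) = 5.333/EI.
Compatibility: M_Q·(L₁+L₂)/(3EI) = θ_0, giving M_Q = 156.5 kN·m (hogging).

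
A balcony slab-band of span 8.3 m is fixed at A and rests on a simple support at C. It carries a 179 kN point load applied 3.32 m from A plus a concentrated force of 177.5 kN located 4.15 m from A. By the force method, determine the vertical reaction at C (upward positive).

Choose R_C as the redundant. The primary structure is the cantilever fixed at A.
Primary-structure tip deflection at C by superposition:
  point load 179 at a = 3.32: Pa²(3L − a)/(6EI) = 7096/EI
  point load 177.5 at a = 4.15: Pa²(3L − a)/(6EI) = 10572/EI
  δ_0 = 17668/EI
Flexibility coefficient — unit upward force at C: δ_{CC} = L³/(3EI) = 190.6/EI.
The prop prevents deflection at C: R_C = δ_0/δ_{CC} = 17668/190.6 = 92.7 kN.

R_C = 92.7 kN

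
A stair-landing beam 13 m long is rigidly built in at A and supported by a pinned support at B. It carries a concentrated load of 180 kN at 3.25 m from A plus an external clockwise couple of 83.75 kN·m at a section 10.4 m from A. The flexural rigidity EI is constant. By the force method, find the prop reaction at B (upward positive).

Remove the prop at B; the released (primary) structure is a cantilever built in at A.
Downward deflection at the released point B due to the loads:
  point load 180 at a = 3.25: Pa²(3L − a)/(6EI) = 11328/EI
  clockwise couple 83.75 at a = 10.4: M₀a(2L − a)/(2EI) = 6794/EI
  δ_0 = 18122/EI
Flexibility coefficient — unit upward force at B: δ_{BB} = L³/(3EI) = 732.3/EI.
The prop prevents deflection at B: R_B = δ_0/δ_{BB} = 18122/732.3 = 24.75 kN.

R_B = 24.75 kN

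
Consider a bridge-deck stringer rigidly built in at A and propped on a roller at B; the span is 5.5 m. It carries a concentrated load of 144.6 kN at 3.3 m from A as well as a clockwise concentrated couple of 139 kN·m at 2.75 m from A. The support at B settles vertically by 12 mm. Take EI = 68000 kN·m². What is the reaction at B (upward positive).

Take the reaction at B as the redundant and release it; the primary structure is a cantilever fixed at A.
Deflection at B on the released cantilever, summing each load's contribution:
  point load 144.6 at a = 3.3: Pa²(3L − a)/(6EI) = 3464/EI
  clockwise couple 139 at a = 2.75: M₀a(2L − a)/(2EI) = 1577/EI
  δ_0 = 5041/EI
Tip deflection under a unit load at B: L³/(3EI) = 55.46/EI.
With EI = 68000 kN·m²: δ_0 = 0.074134 m and δ_{BB} = 0.000816 m/kN.
Compatibility — the beam at B must follow the support down by 0.012 m: δ_0 − R_B·δ_{BB} = 0.012, so R_B = (0.074134 − 0.012)/0.000816 = 76.19 kN.

R_B = 76.19 kN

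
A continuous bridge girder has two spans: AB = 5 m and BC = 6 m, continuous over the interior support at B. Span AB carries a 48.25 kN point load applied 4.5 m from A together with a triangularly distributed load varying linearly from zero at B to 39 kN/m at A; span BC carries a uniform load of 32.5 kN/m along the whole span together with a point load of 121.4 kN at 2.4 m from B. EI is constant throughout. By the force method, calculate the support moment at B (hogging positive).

Insert a hinge at B; M_B is the redundant, and each span becomes simply supported.
Discontinuity in slope at B on the released structure — sum the simple-span end rotations:
  span AB: point load 48.25 at a = 4.5: Pab(L + a)/(6LEI) = 34.38/EI
  span AB: triangular load, peak 39: 7w₀L³/(360EI) = 94.79/EI
  span BC: UDL 32.5: wL³/(24EI) = 292.5/EI
  span BC: point load 121.4 at a = 2.4: Pab(L + b)/(6LEI) = 279.7/EI
  relative rotation θ_0 = (129.2 + 572.2)/EI = 701.4/EI
A unit hogging moment at B produces rotation L₁/(3EI) + L₂/(3EI) = 3.667/EI.
Slope continuity at B: θ_0 = M_B·3.667/EI, so M_B = 701.4/3.667 = 191.3 kN·m (hogging).

M_B = 191.3 kN·m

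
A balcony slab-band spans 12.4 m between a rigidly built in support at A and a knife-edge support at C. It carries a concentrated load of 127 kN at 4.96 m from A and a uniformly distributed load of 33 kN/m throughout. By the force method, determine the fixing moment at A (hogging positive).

M_A = 936.6 kN·m

Remove the prop at C; the released (primary) structure is a cantilever built in at A.
Downward deflection at the released point C due to the loads:
  point load 127 at a = 4.96: Pa²(3L − a)/(6EI) = 16788/EI
  UDL 33: wL⁴/(8EI) = 97524/EI
  δ_0 = 114312/EI
Tip deflection under a unit load at C: L³/(3EI) = 635.5/EI.
The prop prevents deflection at C: R_C = δ_0/δ_{CC} = 114312/635.5 = 179.9 kN.
Moment equilibrium about A: M_A = Σ(load moments about A) − R_C·L = 3167 − 179.9×12.4 = 936.6 kN·m.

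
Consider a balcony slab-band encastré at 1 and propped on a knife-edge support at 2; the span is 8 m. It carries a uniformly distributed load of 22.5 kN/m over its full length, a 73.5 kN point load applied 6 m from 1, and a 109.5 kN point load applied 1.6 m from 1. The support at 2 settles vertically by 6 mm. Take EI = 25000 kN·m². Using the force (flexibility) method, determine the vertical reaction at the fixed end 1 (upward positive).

Remove the prop at 2; the released (primary) structure is a cantilever built in at 1.
Primary-structure tip deflection at 2 by superposition:
  UDL 22.5: wL⁴/(8EI) = 11520/EI
  point load 73.5 at a = 6: Pa²(3L − a)/(6EI) = 7938/EI
  point load 109.5 at a = 1.6: Pa²(3L − a)/(6EI) = 1047/EI
  δ_0 = 20505/EI
Tip deflection under a unit load at 2: L³/(3EI) = 170.7/EI.
With EI = 25000 kN·m²: δ_0 = 0.82018 m and δ_{22} = 0.006827 m/kN.
Compatibility — the beam at 2 must follow the support down by 0.006 m: δ_0 − R_2·δ_{22} = 0.006, so R_2 = (0.82018 − 0.006)/0.006827 = 119.3 kN.
Vertical equilibrium: R_1 = ΣP − R_2 = 363 − 119.3 = 243.7 kN.

R_1 = 243.7 kN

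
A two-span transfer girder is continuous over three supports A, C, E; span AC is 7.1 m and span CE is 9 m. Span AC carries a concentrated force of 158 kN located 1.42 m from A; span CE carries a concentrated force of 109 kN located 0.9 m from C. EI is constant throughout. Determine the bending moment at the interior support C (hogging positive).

Insert a hinge at C; M_C is the redundant, and each span becomes simply supported.
Discontinuity in slope at C on the released structure — sum the simple-span end rotations:
  span AC: point load 158 at a = 1.42: Pab(L + a)/(6LEI) = 254.9/EI
  span CE: point load 109 at a = 0.9: Pab(L + b)/(6LEI) = 251.6/EI
  relative rotation θ_0 = (254.9 + 251.6)/EI = 506.5/EI
A unit hogging moment at C produces rotation L₁/(3EI) + L₂/(3EI) = 5.367/EI.
Slope continuity at C: θ_0 = M_C·5.367/EI, so M_C = 506.5/5.367 = 94.38 kN·m (hogging).

M_C = 94.38 kN·m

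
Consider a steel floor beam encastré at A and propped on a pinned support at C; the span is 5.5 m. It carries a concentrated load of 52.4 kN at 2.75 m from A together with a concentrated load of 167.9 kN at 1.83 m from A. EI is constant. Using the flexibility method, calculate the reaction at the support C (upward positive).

Choose R_C as the redundant. The primary structure is the cantilever fixed at A.
Free-end deflection of the primary structure under the applied loading (downward +):
  point load 52.4 at a = 2.75: Pa²(3L − a)/(6EI) = 908.1/EI
  point load 167.9 at a = 1.83: Pa²(3L − a)/(6EI) = 1375/EI
  δ_0 = 2283/EI
Tip deflection under a unit load at C: L³/(3EI) = 55.46/EI.
Compatibility at C: δ_0 − R_C·δ_{CC} = 0, so R_C = 2283/55.46 = 41.16 kN.

R_C = 41.16 kN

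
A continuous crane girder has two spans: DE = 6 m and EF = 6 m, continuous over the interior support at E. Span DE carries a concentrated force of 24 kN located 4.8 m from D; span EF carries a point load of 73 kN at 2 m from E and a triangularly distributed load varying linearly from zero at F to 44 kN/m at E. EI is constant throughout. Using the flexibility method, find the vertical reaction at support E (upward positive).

R_E = 190.4 kN

Insert a hinge at E; M_E is the redundant, and each span becomes simply supported.
End slopes at the hinge E, treating each span as simply supported:
  span DE: point load 24 at a = 4.8: Pab(L + a)/(6LEI) = 41.47/EI
  span EF: point load 73 at a = 2: Pab(L + b)/(6LEI) = 162.2/EI
  span EF: triangular load, peak 44: w₀L³/(45EI) = 211.2/EI
  relative rotation θ_0 = (41.47 + 373.4)/EI = 414.9/EI
A unit hogging moment at E produces rotation L₁/(3EI) + L₂/(3EI) = 4/EI.
Slope continuity at E: θ_0 = M_E·4/EI, so M_E = 414.9/4 = 103.7 kN·m (hogging).
Span DE, ΣM about D with M_E applied at E: R_E^{DE}·6 = 115.2 + 103.7, so R_E^{DE} = 36.49 kN and R_D = 24 − 36.49 = -12.49 kN.
Span EF, ΣM about F: R_E^{EF}·6 = 820 + 103.7, so R_E^{EF} = 154 kN and R_F = 205 − 154 = 51.05 kN.
R_E = 36.49 + 154 = 190.4 kN.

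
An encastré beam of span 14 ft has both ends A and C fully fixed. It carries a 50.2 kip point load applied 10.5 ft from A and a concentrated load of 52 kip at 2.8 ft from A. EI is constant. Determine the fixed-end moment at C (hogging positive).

M_C = 122.1 kip·ft

Take the two fixed-end moments M_A, M_C as redundants; the released structure is the simple span AC.
End rotations of the released simple span under the applied load (×1/EI):
  at A: point load 50.2 at a = 10.5: Pab(L + b)/(6LEI) = 384.3/EI
  at C: point load 50.2 at a = 10.5: Pab(L + a)/(6LEI) = 538.1/EI
  at A: point load 52 at a = 2.8: Pab(L + b)/(6LEI) = 489.2/EI
  at C: point load 52 at a = 2.8: Pab(L + a)/(6LEI) = 326.1/EI
  θ_A0 = 873.6/EI,  θ_C0 = 864.2/EI
Flexibility coefficients: a unit moment at one end gives L/(3EI) there and L/(6EI) at the far end, so f₁₁ = f₂₂ = 4.667/EI and f₁₂ = f₂₁ = 2.333/EI.
Compatibility — zero rotation at each built-in end:
  4.667 M_A + 2.333 M_C = 873.6
  2.333 M_A + 4.667 M_C = 864.2
Solving the pair gives M_A = 126.1 kip·ft and M_C = 122.1 kip·ft (hogging).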